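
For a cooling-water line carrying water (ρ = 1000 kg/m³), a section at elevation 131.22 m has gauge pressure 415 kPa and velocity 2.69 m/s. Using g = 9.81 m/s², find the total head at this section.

h ≈ 173.89 m

Pressure head ψ = P/(ρg) = 415×1000 / (1000 × 9.81) = 42.30 m.
Velocity head = v²/(2g) = 2.69² / (2 × 9.81) = 0.369 m.
h = z + ψ + v²/(2g) = 131.22 + 42.30 + 0.369 = 173.89 m.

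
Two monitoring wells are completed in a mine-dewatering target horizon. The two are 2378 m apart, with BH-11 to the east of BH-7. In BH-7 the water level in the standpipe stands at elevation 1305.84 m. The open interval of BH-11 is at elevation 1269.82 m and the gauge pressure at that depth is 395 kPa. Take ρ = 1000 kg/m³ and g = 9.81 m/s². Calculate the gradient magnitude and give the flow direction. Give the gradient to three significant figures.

i ≈ 0.00179; groundwater flows toward the west

Total head at BH-7: h = 1305.84 m (water level in the piezometer is the total head).
Pressure head at BH-11: ψ = P/(ρg) = 395×1000 / (1000 × 9.81) = 40.27 m.
Total head at BH-11: h = z + ψ = 1269.82 + 40.27 = 1310.09 m.
Head difference: h(BH-7) − h(BH-11) = 1305.84 − 1310.09 = -4.25 m.
Hydraulic gradient: i = |Δh| / L = 4.25 / 2378 = 0.00179.
Flow is from higher to lower head: from BH-11 toward BH-7, i.e. toward the west.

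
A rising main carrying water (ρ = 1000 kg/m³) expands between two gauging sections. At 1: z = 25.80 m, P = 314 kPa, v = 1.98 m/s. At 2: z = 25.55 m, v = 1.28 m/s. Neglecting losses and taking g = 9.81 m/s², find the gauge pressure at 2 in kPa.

P₂ ≈ 318 kPa

Pressure head at 1: ψ₁ = P₁/(ρg) = 314×1000 / (1000 × 9.81) = 32.01 m.
Velocity heads: v₁²/2g = 1.98²/19.62 = 0.200 m; v₂²/2g = 1.28²/19.62 = 0.084 m.
Total head H = z₁ + ψ₁ + v₁²/2g = 25.80 + 32.01 + 0.200 = 58.01 m.
ψ₂ = H − z₂ − v₂²/2g = 58.01 − 25.55 − 0.084 = 32.38 m.
P₂ = ρgψ₂ = 1000 × 9.81 × 32.38 ≈ 318 kPa.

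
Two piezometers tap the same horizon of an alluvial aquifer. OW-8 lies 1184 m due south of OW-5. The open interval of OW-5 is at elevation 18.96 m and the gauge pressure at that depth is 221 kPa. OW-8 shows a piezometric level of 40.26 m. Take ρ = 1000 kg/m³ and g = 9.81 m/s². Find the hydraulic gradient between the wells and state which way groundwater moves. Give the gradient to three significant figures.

Pressure head at OW-5: ψ = P/(ρg) = 221×1000 / (1000 × 9.81) = 22.53 m.
Total head at OW-5: h = z + ψ = 18.96 + 22.53 = 41.49 m.
Total head at OW-8: h = 40.26 m (water level in the piezometer is the total head).
Head difference: h(OW-5) − h(OW-8) = 41.49 − 40.26 = 1.23 m.
Hydraulic gradient: i = |Δh| / L = 1.23 / 1184 = 0.00104.
Flow is from higher to lower head: from OW-5 toward OW-8, i.e. toward the south.

i ≈ 0.00104; groundwater flows toward the south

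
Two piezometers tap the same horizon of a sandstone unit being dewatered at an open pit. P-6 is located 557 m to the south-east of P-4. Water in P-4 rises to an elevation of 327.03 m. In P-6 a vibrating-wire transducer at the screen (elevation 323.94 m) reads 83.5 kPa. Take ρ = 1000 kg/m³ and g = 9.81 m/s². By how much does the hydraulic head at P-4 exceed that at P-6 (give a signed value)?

Δh ≈ -5.42 m

Total head at P-4: h = 327.03 m (water level in the piezometer is the total head).
Pressure head at P-6: ψ = P/(ρg) = 83.5×1000 / (1000 × 9.81) = 8.51 m.
Total head at P-6: h = z + ψ = 323.94 + 8.51 = 332.45 m.
Head difference: h(P-4) − h(P-6) = 327.03 − 332.45 = -5.42 m.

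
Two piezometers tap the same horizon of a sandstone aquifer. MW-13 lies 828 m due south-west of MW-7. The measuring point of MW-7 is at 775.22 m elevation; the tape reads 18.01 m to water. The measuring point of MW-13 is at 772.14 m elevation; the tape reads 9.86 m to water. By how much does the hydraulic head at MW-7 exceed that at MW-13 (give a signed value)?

Total head at MW-7: h = 775.22 − 18.01 = 757.21 m.
Total head at MW-13: h = 772.14 − 9.86 = 762.28 m.
Head difference: h(MW-7) − h(MW-13) = 757.21 − 762.28 = -5.07 m.

Δh ≈ -5.07 m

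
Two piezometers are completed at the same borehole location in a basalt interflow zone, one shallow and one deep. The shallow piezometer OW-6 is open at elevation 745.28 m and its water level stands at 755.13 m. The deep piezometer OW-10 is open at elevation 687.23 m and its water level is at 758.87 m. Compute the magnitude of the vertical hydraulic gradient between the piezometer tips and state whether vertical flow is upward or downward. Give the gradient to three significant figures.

|i_v| ≈ 0.0644; vertical flow is upward

Total head at OW-6: h = 755.13 m (water level in the standpipe).
Total head at OW-10: h = 758.87 m.
Δh = h(OW-6) − h(OW-10) = 755.13 − 758.87 = -3.74 m.
Vertical separation Δz = 745.28 − 687.23 = 58.05 m.
|i_v| = |Δh| / Δz = 3.74 / 58.05 = 0.0644.
Head is higher in the deep piezometer, so vertical flow is upward (discharge condition).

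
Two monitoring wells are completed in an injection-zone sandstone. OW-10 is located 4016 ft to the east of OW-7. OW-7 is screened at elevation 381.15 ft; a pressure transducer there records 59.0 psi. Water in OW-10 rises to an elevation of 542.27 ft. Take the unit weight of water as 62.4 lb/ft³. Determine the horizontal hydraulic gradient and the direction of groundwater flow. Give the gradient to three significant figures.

Pressure head at OW-7: ψ = 144·P/γ = 144 × 59.0 / 62.4 = 136.15 ft.
Total head at OW-7: h = z + ψ = 381.15 + 136.15 = 517.30 ft.
Total head at OW-10: h = 542.27 ft (water level in the piezometer is the total head).
Head difference: h(OW-7) − h(OW-10) = 517.30 − 542.27 = -24.97 ft.
Hydraulic gradient: i = |Δh| / L = 24.97 / 4016 = 0.00622.
Flow is from higher to lower head: from OW-10 toward OW-7, i.e. toward the west.

i ≈ 0.00622; groundwater flows toward the west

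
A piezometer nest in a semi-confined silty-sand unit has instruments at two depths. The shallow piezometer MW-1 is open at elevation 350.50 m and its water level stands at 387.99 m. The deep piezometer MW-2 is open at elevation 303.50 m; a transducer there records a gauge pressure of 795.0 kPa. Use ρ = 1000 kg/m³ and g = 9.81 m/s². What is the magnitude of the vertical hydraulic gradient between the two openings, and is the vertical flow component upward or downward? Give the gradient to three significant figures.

|i_v| ≈ 0.0734; vertical flow is downward

Total head at MW-1: h = 387.99 m (water level in the standpipe).
Pressure head at MW-2: ψ = P/(ρg) = 795.0×1000 / (1000 × 9.81) = 81.04 m.
Total head at MW-2: h = z + ψ = 303.50 + 81.04 = 384.54 m.
Δh = h(MW-1) − h(MW-2) = 387.99 − 384.54 = 3.45 m.
Vertical separation Δz = 350.50 − 303.50 = 47.00 m.
|i_v| = |Δh| / Δz = 3.45 / 47.00 = 0.0734.
Head is higher in the shallow piezometer, so vertical flow is downward (recharge condition).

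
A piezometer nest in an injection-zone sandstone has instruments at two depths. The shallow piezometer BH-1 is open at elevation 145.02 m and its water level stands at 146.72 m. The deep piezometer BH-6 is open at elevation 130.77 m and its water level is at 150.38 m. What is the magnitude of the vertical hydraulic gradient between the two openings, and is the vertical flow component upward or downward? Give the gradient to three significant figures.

Total head at BH-1: h = 146.72 m (water level in the standpipe).
Total head at BH-6: h = 150.38 m.
Δh = h(BH-1) − h(BH-6) = 146.72 − 150.38 = -3.66 m.
Vertical separation Δz = 145.02 − 130.77 = 14.25 m.
|i_v| = |Δh| / Δz = 3.66 / 14.25 = 0.257.
Head is higher in the deep piezometer, so vertical flow is upward (discharge condition).

|i_v| ≈ 0.257; vertical flow is upward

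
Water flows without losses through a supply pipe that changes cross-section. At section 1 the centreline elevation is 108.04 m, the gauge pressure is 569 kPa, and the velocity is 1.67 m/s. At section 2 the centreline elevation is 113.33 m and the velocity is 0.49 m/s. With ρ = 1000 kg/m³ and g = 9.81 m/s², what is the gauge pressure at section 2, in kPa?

Pressure head at 1: ψ₁ = P₁/(ρg) = 569×1000 / (1000 × 9.81) = 58.00 m.
Velocity heads: v₁²/2g = 1.67²/19.62 = 0.142 m; v₂²/2g = 0.49²/19.62 = 0.012 m.
Total head H = z₁ + ψ₁ + v₁²/2g = 108.04 + 58.00 + 0.142 = 166.18 m.
ψ₂ = H − z₂ − v₂²/2g = 166.18 − 113.33 − 0.012 = 52.84 m.
P₂ = ρgψ₂ = 1000 × 9.81 × 52.84 ≈ 518 kPa.

P₂ ≈ 518 kPa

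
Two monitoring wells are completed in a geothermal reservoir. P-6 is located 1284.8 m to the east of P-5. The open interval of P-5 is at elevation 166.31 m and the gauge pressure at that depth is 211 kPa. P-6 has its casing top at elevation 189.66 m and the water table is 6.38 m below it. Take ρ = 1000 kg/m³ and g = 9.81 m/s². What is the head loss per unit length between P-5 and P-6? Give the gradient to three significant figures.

i ≈ 0.00353 m/m

Pressure head at P-5: ψ = P/(ρg) = 211×1000 / (1000 × 9.81) = 21.51 m.
Total head at P-5: h = z + ψ = 166.31 + 21.51 = 187.82 m.
Total head at P-6: h = 189.66 − 6.38 = 183.28 m.
Head difference: h(P-5) − h(P-6) = 187.82 − 183.28 = 4.54 m.
Hydraulic gradient: i = |Δh| / L = 4.54 / 1284.8 = 0.00353.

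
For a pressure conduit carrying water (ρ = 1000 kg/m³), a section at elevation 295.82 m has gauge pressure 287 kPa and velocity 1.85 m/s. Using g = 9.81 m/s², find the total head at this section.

h ≈ 325.25 m

Pressure head ψ = P/(ρg) = 287×1000 / (1000 × 9.81) = 29.26 m.
Velocity head = v²/(2g) = 1.85² / (2 × 9.81) = 0.174 m.
h = z + ψ + v²/(2g) = 295.82 + 29.26 + 0.174 = 325.25 m.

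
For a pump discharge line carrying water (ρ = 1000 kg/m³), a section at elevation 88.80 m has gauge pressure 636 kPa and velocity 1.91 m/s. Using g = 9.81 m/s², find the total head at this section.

Pressure head ψ = P/(ρg) = 636×1000 / (1000 × 9.81) = 64.83 m.
Velocity head = v²/(2g) = 1.91² / (2 × 9.81) = 0.186 m.
h = z + ψ + v²/(2g) = 88.80 + 64.83 + 0.186 = 153.82 m.

h ≈ 153.82 m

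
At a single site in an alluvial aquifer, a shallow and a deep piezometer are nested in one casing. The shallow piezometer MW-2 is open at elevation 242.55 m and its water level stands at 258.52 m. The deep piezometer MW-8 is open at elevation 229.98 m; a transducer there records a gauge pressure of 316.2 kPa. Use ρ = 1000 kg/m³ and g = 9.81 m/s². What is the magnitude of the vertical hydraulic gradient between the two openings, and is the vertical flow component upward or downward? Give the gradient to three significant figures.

|i_v| ≈ 0.294; vertical flow is upward

Total head at MW-2: h = 258.52 m (water level in the standpipe).
Pressure head at MW-8: ψ = P/(ρg) = 316.2×1000 / (1000 × 9.81) = 32.23 m.
Total head at MW-8: h = z + ψ = 229.98 + 32.23 = 262.21 m.
Δh = h(MW-2) − h(MW-8) = 258.52 − 262.21 = -3.69 m.
Vertical separation Δz = 242.55 − 229.98 = 12.57 m.
|i_v| = |Δh| / Δz = 3.69 / 12.57 = 0.294.
Head is higher in the deep piezometer, so vertical flow is upward (discharge condition).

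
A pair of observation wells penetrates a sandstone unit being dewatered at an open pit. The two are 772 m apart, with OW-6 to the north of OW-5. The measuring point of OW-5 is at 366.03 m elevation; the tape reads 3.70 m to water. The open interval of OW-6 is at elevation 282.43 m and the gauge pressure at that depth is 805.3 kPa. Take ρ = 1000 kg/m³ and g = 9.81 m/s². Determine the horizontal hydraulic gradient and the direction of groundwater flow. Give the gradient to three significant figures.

i ≈ 0.00284; groundwater flows toward the south

Total head at OW-5: h = 366.03 − 3.70 = 362.33 m.
Pressure head at OW-6: ψ = P/(ρg) = 805.3×1000 / (1000 × 9.81) = 82.09 m.
Total head at OW-6: h = z + ψ = 282.43 + 82.09 = 364.52 m.
Head difference: h(OW-5) − h(OW-6) = 362.33 − 364.52 = -2.19 m.
Hydraulic gradient: i = |Δh| / L = 2.19 / 772 = 0.00284.
Flow is from higher to lower head: from OW-6 toward OW-5, i.e. toward the south.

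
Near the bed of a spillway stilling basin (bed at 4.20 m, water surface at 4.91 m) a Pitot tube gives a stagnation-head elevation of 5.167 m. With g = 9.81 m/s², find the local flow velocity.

Near the bed, under hydrostatic conditions, the piezometric head (z + ψ) equals the free-surface elevation, 4.91 m.
Velocity head = total − piezometric = 5.167 − 4.91 = 0.257 m.
v = √(2g·h_v) = √(2 × 9.81 × 0.257) = 2.25 m/s.

v ≈ 2.25 m/s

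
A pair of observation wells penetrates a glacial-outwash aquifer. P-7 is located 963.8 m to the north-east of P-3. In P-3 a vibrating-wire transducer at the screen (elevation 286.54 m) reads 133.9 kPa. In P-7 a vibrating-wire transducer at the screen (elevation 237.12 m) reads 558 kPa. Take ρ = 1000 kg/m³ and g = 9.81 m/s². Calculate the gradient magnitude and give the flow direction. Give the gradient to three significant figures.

Pressure head at P-3: ψ = P/(ρg) = 133.9×1000 / (1000 × 9.81) = 13.65 m.
Total head at P-3: h = z + ψ = 286.54 + 13.65 = 300.19 m.
Pressure head at P-7: ψ = P/(ρg) = 558×1000 / (1000 × 9.81) = 56.88 m.
Total head at P-7: h = z + ψ = 237.12 + 56.88 = 294.00 m.
Head difference: h(P-3) − h(P-7) = 300.19 − 294.00 = 6.19 m.
Hydraulic gradient: i = |Δh| / L = 6.19 / 963.8 = 0.00642.
Flow is from higher to lower head: from P-3 toward P-7, i.e. toward the north-east.

i ≈ 0.00642; groundwater flows toward the north-east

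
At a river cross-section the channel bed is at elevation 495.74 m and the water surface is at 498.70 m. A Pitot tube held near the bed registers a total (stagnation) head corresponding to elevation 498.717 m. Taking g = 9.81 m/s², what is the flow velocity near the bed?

v ≈ 0.578 m/s

Near the bed, under hydrostatic conditions, the piezometric head (z + ψ) equals the free-surface elevation, 498.70 m.
Velocity head = total − piezometric = 498.717 − 498.70 = 0.017 m.
v = √(2g·h_v) = √(2 × 9.81 × 0.017) = 0.578 m/s.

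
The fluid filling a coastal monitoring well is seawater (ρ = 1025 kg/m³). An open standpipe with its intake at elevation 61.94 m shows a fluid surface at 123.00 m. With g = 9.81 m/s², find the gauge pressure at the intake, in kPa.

Pressure head ψ = h − z = 123.00 − 61.94 = 61.06 m.
P = ρgψ = 1025 × 9.81 × 61.06 = 613974 Pa ≈ 614 kPa.

P ≈ 614 kPa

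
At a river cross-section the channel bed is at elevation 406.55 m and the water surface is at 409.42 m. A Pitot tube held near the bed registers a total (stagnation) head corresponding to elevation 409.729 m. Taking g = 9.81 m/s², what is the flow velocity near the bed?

Near the bed, under hydrostatic conditions, the piezometric head (z + ψ) equals the free-surface elevation, 409.42 m.
Velocity head = total − piezometric = 409.729 − 409.42 = 0.309 m.
v = √(2g·h_v) = √(2 × 9.81 × 0.309) = 2.46 m/s.

v ≈ 2.46 m/s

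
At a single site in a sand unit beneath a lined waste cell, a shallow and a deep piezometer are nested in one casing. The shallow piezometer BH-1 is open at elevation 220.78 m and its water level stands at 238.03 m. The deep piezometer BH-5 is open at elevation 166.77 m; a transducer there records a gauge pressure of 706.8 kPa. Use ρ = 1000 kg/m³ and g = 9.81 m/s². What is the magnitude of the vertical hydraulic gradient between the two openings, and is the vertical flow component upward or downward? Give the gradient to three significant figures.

|i_v| ≈ 0.0146; vertical flow is upward

Total head at BH-1: h = 238.03 m (water level in the standpipe).
Pressure head at BH-5: ψ = P/(ρg) = 706.8×1000 / (1000 × 9.81) = 72.05 m.
Total head at BH-5: h = z + ψ = 166.77 + 72.05 = 238.82 m.
Δh = h(BH-1) − h(BH-5) = 238.03 − 238.82 = -0.79 m.
Vertical separation Δz = 220.78 − 166.77 = 54.01 m.
|i_v| = |Δh| / Δz = 0.79 / 54.01 = 0.0146.
Head is higher in the deep piezometer, so vertical flow is upward (discharge condition).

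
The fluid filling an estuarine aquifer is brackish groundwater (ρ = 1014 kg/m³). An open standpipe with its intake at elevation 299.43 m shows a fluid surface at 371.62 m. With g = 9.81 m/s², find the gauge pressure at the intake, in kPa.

P ≈ 718 kPa

Pressure head ψ = h − z = 371.62 − 299.43 = 72.19 m.
P = ρgψ = 1014 × 9.81 × 72.19 = 718098 Pa ≈ 718 kPa.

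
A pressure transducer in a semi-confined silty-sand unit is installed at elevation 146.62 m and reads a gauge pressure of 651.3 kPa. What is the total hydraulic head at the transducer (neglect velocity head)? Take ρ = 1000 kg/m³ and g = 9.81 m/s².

h ≈ 213.01 m

ψ = P/(ρg) = 651.3×1000 / (1000 × 9.81) = 66.39 m.
h = z + ψ = 146.62 + 66.39 = 213.01 m.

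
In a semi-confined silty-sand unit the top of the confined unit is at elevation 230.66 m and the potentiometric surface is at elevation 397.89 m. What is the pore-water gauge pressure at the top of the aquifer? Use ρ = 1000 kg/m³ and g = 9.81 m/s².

Pressure head at the aquifer top: ψ = h − z = 397.89 − 230.66 = 167.23 m.
P = ρgψ = 1000 × 9.81 × 167.23 = 1640526 Pa ≈ 1640 kPa.

P ≈ 1640 kPa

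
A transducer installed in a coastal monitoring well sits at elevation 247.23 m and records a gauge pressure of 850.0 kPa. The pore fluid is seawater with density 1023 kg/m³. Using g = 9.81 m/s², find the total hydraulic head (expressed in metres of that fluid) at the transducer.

h ≈ 331.93 m

ψ = P/(ρg) = 850.0×1000 / (1023 × 9.81) = 84.70 m.
h = z + ψ = 247.23 + 84.70 = 331.93 m.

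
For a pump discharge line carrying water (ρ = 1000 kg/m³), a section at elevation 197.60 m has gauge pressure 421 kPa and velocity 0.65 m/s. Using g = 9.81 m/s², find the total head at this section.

Pressure head ψ = P/(ρg) = 421×1000 / (1000 × 9.81) = 42.92 m.
Velocity head = v²/(2g) = 0.65² / (2 × 9.81) = 0.022 m.
h = z + ψ + v²/(2g) = 197.60 + 42.92 + 0.022 = 240.54 m.

h ≈ 240.54 m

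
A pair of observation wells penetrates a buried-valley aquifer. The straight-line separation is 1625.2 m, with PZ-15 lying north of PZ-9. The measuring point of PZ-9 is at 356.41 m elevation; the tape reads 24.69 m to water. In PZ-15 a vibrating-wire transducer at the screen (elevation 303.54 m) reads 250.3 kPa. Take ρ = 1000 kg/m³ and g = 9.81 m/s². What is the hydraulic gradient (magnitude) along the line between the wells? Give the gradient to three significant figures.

Total head at PZ-9: h = 356.41 − 24.69 = 331.72 m.
Pressure head at PZ-15: ψ = P/(ρg) = 250.3×1000 / (1000 × 9.81) = 25.51 m.
Total head at PZ-15: h = z + ψ = 303.54 + 25.51 = 329.05 m.
Head difference: h(PZ-9) − h(PZ-15) = 331.72 − 329.05 = 2.67 m.
Hydraulic gradient: i = |Δh| / L = 2.67 / 1625.2 = 0.00164.

i ≈ 0.00164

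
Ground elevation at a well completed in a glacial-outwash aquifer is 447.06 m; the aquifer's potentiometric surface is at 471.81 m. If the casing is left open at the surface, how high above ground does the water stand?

Water rises to the potentiometric surface, so the rise above ground = 471.81 − 447.06 = 24.75 m.

≈ 24.75 m above ground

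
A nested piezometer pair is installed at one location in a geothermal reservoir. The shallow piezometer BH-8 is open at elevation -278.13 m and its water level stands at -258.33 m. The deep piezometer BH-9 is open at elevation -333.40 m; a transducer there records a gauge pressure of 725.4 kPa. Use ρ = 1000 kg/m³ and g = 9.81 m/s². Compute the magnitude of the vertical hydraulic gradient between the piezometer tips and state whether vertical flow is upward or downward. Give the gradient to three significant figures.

Total head at BH-8: h = -258.33 m (water level in the standpipe).
Pressure head at BH-9: ψ = P/(ρg) = 725.4×1000 / (1000 × 9.81) = 73.94 m.
Total head at BH-9: h = z + ψ = -333.40 + 73.94 = -259.46 m.
Δh = h(BH-8) − h(BH-9) = -258.33 − (-259.46) = 1.13 m.
Vertical separation Δz = -278.13 − (-333.40) = 55.27 m.
|i_v| = |Δh| / Δz = 1.13 / 55.27 = 0.0204.
Head is higher in the shallow piezometer, so vertical flow is downward (recharge condition).

|i_v| ≈ 0.0204; vertical flow is downward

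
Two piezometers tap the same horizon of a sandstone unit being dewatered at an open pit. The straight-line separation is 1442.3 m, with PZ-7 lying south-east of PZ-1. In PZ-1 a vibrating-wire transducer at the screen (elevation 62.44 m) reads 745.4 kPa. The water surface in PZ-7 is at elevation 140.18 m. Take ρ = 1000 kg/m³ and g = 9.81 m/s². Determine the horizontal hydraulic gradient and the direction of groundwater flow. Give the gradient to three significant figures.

i ≈ 0.00122; groundwater flows toward the north-west

Pressure head at PZ-1: ψ = P/(ρg) = 745.4×1000 / (1000 × 9.81) = 75.98 m.
Total head at PZ-1: h = z + ψ = 62.44 + 75.98 = 138.42 m.
Total head at PZ-7: h = 140.18 m (water level in the piezometer is the total head).
Head difference: h(PZ-1) − h(PZ-7) = 138.42 − 140.18 = -1.76 m.
Hydraulic gradient: i = |Δh| / L = 1.76 / 1442.3 = 0.00122.
Flow is from higher to lower head: from PZ-7 toward PZ-1, i.e. toward the north-west.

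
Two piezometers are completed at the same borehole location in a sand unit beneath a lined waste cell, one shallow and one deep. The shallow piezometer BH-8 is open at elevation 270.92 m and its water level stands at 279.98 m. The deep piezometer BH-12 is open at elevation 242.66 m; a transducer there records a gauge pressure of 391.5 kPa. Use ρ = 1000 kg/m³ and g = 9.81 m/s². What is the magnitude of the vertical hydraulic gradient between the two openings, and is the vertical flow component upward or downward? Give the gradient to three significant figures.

Total head at BH-8: h = 279.98 m (water level in the standpipe).
Pressure head at BH-12: ψ = P/(ρg) = 391.5×1000 / (1000 × 9.81) = 39.91 m.
Total head at BH-12: h = z + ψ = 242.66 + 39.91 = 282.57 m.
Δh = h(BH-8) − h(BH-12) = 279.98 − 282.57 = -2.59 m.
Vertical separation Δz = 270.92 − 242.66 = 28.26 m.
|i_v| = |Δh| / Δz = 2.59 / 28.26 = 0.0916.
Head is higher in the deep piezometer, so vertical flow is upward (discharge condition).

|i_v| ≈ 0.0916; vertical flow is upward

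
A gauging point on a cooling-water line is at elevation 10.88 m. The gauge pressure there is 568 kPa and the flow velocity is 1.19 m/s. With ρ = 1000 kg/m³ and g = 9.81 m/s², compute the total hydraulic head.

h ≈ 68.85 m

Pressure head ψ = P/(ρg) = 568×1000 / (1000 × 9.81) = 57.90 m.
Velocity head = v²/(2g) = 1.19² / (2 × 9.81) = 0.072 m.
h = z + ψ + v²/(2g) = 10.88 + 57.90 + 0.072 = 68.85 m.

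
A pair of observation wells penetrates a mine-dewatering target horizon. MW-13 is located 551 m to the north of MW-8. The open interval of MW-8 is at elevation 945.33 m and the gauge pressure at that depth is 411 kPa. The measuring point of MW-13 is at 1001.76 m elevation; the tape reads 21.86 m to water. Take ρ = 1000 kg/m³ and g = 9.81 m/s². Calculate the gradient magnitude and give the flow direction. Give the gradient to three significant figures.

i ≈ 0.0133; groundwater flows toward the north

Pressure head at MW-8: ψ = P/(ρg) = 411×1000 / (1000 × 9.81) = 41.90 m.
Total head at MW-8: h = z + ψ = 945.33 + 41.90 = 987.23 m.
Total head at MW-13: h = 1001.76 − 21.86 = 979.90 m.
Head difference: h(MW-8) − h(MW-13) = 987.23 − 979.90 = 7.33 m.
Hydraulic gradient: i = |Δh| / L = 7.33 / 551 = 0.0133.
Flow is from higher to lower head: from MW-8 toward MW-13, i.e. toward the north.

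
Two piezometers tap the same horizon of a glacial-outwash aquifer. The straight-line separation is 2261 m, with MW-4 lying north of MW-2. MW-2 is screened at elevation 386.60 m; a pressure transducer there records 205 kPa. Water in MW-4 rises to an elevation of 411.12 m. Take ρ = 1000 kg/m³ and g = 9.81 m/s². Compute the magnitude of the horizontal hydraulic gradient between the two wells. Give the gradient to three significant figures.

Pressure head at MW-2: ψ = P/(ρg) = 205×1000 / (1000 × 9.81) = 20.90 m.
Total head at MW-2: h = z + ψ = 386.60 + 20.90 = 407.50 m.
Total head at MW-4: h = 411.12 m (water level in the piezometer is the total head).
Head difference: h(MW-2) − h(MW-4) = 407.50 − 411.12 = -3.62 m.
Hydraulic gradient: i = |Δh| / L = 3.62 / 2261 = 0.00160.

i ≈ 0.00160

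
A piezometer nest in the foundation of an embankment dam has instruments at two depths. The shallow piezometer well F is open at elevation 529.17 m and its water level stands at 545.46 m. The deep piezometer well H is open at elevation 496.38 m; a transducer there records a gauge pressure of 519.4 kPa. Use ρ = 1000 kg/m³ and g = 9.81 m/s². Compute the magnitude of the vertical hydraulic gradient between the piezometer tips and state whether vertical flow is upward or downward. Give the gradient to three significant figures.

|i_v| ≈ 0.118; vertical flow is upward

Total head at well F: h = 545.46 m (water level in the standpipe).
Pressure head at well H: ψ = P/(ρg) = 519.4×1000 / (1000 × 9.81) = 52.95 m.
Total head at well H: h = z + ψ = 496.38 + 52.95 = 549.33 m.
Δh = h(well F) − h(well H) = 545.46 − 549.33 = -3.87 m.
Vertical separation Δz = 529.17 − 496.38 = 32.79 m.
|i_v| = |Δh| / Δz = 3.87 / 32.79 = 0.118.
Head is higher in the deep piezometer, so vertical flow is upward (discharge condition).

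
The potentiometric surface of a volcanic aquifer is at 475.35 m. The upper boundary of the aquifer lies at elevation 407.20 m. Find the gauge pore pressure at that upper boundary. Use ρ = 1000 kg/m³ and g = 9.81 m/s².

P ≈ 669 kPa

Pressure head at the aquifer top: ψ = h − z = 475.35 − 407.20 = 68.15 m.
P = ρgψ = 1000 × 9.81 × 68.15 = 668552 Pa ≈ 669 kPa.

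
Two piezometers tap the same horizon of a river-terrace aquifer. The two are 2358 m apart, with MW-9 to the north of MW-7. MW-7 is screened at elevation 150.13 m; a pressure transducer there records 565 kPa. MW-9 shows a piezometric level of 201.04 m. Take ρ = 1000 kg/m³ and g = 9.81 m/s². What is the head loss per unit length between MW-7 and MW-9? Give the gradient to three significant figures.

Pressure head at MW-7: ψ = P/(ρg) = 565×1000 / (1000 × 9.81) = 57.59 m.
Total head at MW-7: h = z + ψ = 150.13 + 57.59 = 207.72 m.
Total head at MW-9: h = 201.04 m (water level in the piezometer is the total head).
Head difference: h(MW-7) − h(MW-9) = 207.72 − 201.04 = 6.68 m.
Hydraulic gradient: i = |Δh| / L = 6.68 / 2358 = 0.00283.

i ≈ 0.00283 m/m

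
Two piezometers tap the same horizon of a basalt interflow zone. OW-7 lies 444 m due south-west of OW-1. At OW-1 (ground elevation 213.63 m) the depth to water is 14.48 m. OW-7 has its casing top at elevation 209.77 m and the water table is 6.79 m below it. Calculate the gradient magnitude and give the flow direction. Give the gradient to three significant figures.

i ≈ 0.00863; groundwater flows toward the north-east

Total head at OW-1: h = 213.63 − 14.48 = 199.15 m.
Total head at OW-7: h = 209.77 − 6.79 = 202.98 m.
Head difference: h(OW-1) − h(OW-7) = 199.15 − 202.98 = -3.83 m.
Hydraulic gradient: i = |Δh| / L = 3.83 / 444 = 0.00863.
Flow is from higher to lower head: from OW-7 toward OW-1, i.e. toward the north-east.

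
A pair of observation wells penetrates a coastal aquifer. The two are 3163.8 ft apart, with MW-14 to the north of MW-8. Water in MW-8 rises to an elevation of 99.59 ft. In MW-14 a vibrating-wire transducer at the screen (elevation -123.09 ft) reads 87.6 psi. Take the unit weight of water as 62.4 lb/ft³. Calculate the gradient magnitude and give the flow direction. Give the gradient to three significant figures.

i ≈ 0.00649; groundwater flows toward the north

Total head at MW-8: h = 99.59 ft (water level in the piezometer is the total head).
Pressure head at MW-14: ψ = 144·P/γ = 144 × 87.6 / 62.4 = 202.15 ft.
Total head at MW-14: h = z + ψ = -123.09 + 202.15 = 79.06 ft.
Head difference: h(MW-8) − h(MW-14) = 99.59 − 79.06 = 20.53 ft.
Hydraulic gradient: i = |Δh| / L = 20.53 / 3163.8 = 0.00649.
Flow is from higher to lower head: from MW-8 toward MW-14, i.e. toward the north.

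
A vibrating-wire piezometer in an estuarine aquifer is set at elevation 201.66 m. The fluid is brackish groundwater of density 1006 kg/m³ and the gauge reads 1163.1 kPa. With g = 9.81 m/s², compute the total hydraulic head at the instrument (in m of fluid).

ψ = P/(ρg) = 1163.1×1000 / (1006 × 9.81) = 117.86 m.
h = z + ψ = 201.66 + 117.86 = 319.52 m.

h ≈ 319.52 m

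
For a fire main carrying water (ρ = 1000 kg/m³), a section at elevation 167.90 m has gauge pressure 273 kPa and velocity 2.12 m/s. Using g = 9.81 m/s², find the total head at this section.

Pressure head ψ = P/(ρg) = 273×1000 / (1000 × 9.81) = 27.83 m.
Velocity head = v²/(2g) = 2.12² / (2 × 9.81) = 0.229 m.
h = z + ψ + v²/(2g) = 167.90 + 27.83 + 0.229 = 195.96 m.

h ≈ 195.96 m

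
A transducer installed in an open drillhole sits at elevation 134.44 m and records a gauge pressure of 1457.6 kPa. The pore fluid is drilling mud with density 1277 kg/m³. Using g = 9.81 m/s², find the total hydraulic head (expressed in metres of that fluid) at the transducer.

ψ = P/(ρg) = 1457.6×1000 / (1277 × 9.81) = 116.35 m.
h = z + ψ = 134.44 + 116.35 = 250.79 m.

h ≈ 250.79 m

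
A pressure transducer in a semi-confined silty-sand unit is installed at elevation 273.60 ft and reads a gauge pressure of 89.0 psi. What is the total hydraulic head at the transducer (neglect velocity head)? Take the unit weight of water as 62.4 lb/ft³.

h ≈ 478.98 ft

ψ = 144·P/γ = 144 × 89.0 / 62.4 = 205.38 ft.
h = z + ψ = 273.60 + 205.38 = 478.98 ft.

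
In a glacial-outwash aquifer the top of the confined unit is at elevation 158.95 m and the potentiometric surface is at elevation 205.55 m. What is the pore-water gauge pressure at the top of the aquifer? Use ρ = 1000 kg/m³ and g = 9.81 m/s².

P ≈ 457 kPa

Pressure head at the aquifer top: ψ = h − z = 205.55 − 158.95 = 46.60 m.
P = ρgψ = 1000 × 9.81 × 46.60 = 457146 Pa ≈ 457 kPa.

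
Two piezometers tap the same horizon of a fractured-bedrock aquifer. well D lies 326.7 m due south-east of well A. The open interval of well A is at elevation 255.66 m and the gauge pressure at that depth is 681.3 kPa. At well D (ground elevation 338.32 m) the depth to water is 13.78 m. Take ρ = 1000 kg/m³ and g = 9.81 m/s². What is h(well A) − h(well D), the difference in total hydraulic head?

Pressure head at well A: ψ = P/(ρg) = 681.3×1000 / (1000 × 9.81) = 69.45 m.
Total head at well A: h = z + ψ = 255.66 + 69.45 = 325.11 m.
Total head at well D: h = 338.32 − 13.78 = 324.54 m.
Head difference: h(well A) − h(well D) = 325.11 − 324.54 = 0.57 m.

Δh ≈ 0.57 m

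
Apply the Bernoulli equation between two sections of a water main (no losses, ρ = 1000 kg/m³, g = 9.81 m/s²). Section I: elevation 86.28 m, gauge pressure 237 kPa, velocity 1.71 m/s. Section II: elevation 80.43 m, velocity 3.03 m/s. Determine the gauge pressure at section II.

P₂ ≈ 291 kPa

Pressure head at I: ψ₁ = P₁/(ρg) = 237×1000 / (1000 × 9.81) = 24.16 m.
Velocity heads: v₁²/2g = 1.71²/19.62 = 0.149 m; v₂²/2g = 3.03²/19.62 = 0.468 m.
Total head H = z₁ + ψ₁ + v₁²/2g = 86.28 + 24.16 + 0.149 = 110.59 m.
ψ₂ = H − z₂ − v₂²/2g = 110.59 − 80.43 − 0.468 = 29.69 m.
P₂ = ρgψ₂ = 1000 × 9.81 × 29.69 ≈ 291 kPa.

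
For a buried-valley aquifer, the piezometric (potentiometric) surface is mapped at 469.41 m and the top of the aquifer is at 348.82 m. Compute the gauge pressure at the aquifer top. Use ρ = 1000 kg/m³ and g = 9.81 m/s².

P ≈ 1180 kPa

Pressure head at the aquifer top: ψ = h − z = 469.41 − 348.82 = 120.59 m.
P = ρgψ = 1000 × 9.81 × 120.59 = 1182988 Pa ≈ 1180 kPa.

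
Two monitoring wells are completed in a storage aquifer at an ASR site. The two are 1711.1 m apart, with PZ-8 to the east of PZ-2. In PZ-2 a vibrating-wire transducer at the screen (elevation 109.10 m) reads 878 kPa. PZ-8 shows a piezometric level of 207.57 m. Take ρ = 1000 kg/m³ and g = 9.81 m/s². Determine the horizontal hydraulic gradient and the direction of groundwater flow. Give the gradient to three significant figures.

i ≈ 0.00524; groundwater flows toward the west

Pressure head at PZ-2: ψ = P/(ρg) = 878×1000 / (1000 × 9.81) = 89.50 m.
Total head at PZ-2: h = z + ψ = 109.10 + 89.50 = 198.60 m.
Total head at PZ-8: h = 207.57 m (water level in the piezometer is the total head).
Head difference: h(PZ-2) − h(PZ-8) = 198.60 − 207.57 = -8.97 m.
Hydraulic gradient: i = |Δh| / L = 8.97 / 1711.1 = 0.00524.
Flow is from higher to lower head: from PZ-8 toward PZ-2, i.e. toward the west.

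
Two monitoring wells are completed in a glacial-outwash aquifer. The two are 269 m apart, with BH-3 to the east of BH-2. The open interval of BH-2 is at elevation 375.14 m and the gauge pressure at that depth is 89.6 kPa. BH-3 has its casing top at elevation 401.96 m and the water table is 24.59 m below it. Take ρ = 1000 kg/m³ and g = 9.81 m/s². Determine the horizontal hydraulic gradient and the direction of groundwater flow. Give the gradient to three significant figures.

i ≈ 0.0257; groundwater flows toward the east

Pressure head at BH-2: ψ = P/(ρg) = 89.6×1000 / (1000 × 9.81) = 9.13 m.
Total head at BH-2: h = z + ψ = 375.14 + 9.13 = 384.27 m.
Total head at BH-3: h = 401.96 − 24.59 = 377.37 m.
Head difference: h(BH-2) − h(BH-3) = 384.27 − 377.37 = 6.90 m.
Hydraulic gradient: i = |Δh| / L = 6.90 / 269 = 0.0257.
Flow is from higher to lower head: from BH-2 toward BH-3, i.e. toward the east.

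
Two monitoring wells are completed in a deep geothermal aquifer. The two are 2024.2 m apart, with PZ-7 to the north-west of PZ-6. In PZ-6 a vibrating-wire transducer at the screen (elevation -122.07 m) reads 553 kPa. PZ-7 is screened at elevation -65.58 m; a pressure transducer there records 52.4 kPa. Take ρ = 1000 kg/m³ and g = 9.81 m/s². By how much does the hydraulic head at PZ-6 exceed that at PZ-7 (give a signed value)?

Δh ≈ -5.46 m

Pressure head at PZ-6: ψ = P/(ρg) = 553×1000 / (1000 × 9.81) = 56.37 m.
Total head at PZ-6: h = z + ψ = -122.07 + 56.37 = -65.70 m.
Pressure head at PZ-7: ψ = P/(ρg) = 52.4×1000 / (1000 × 9.81) = 5.34 m.
Total head at PZ-7: h = z + ψ = -65.58 + 5.34 = -60.24 m.
Head difference: h(PZ-6) − h(PZ-7) = -65.70 − (-60.24) = -5.46 m.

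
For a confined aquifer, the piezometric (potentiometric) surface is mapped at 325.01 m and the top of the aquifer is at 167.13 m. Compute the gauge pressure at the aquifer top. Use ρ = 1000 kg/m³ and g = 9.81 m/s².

Pressure head at the aquifer top: ψ = h − z = 325.01 − 167.13 = 157.88 m.
P = ρgψ = 1000 × 9.81 × 157.88 = 1548803 Pa ≈ 1550 kPa.

P ≈ 1550 kPa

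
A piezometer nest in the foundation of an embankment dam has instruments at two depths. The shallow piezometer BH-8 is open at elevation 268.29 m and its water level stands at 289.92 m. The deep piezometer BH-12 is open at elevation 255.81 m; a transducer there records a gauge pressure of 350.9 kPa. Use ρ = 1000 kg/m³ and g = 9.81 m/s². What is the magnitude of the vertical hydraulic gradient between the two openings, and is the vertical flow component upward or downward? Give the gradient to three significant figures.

|i_v| ≈ 0.133; vertical flow is upward

Total head at BH-8: h = 289.92 m (water level in the standpipe).
Pressure head at BH-12: ψ = P/(ρg) = 350.9×1000 / (1000 × 9.81) = 35.77 m.
Total head at BH-12: h = z + ψ = 255.81 + 35.77 = 291.58 m.
Δh = h(BH-8) − h(BH-12) = 289.92 − 291.58 = -1.66 m.
Vertical separation Δz = 268.29 − 255.81 = 12.48 m.
|i_v| = |Δh| / Δz = 1.66 / 12.48 = 0.133.
Head is higher in the deep piezometer, so vertical flow is upward (discharge condition).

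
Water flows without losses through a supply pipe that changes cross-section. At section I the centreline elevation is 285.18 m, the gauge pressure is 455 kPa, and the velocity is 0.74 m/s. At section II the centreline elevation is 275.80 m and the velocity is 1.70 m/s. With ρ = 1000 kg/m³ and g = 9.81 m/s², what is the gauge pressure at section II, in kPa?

P₂ ≈ 546 kPa

Pressure head at I: ψ₁ = P₁/(ρg) = 455×1000 / (1000 × 9.81) = 46.38 m.
Velocity heads: v₁²/2g = 0.74²/19.62 = 0.028 m; v₂²/2g = 1.70²/19.62 = 0.147 m.
Total head H = z₁ + ψ₁ + v₁²/2g = 285.18 + 46.38 + 0.028 = 331.59 m.
ψ₂ = H − z₂ − v₂²/2g = 331.59 − 275.80 − 0.147 = 55.64 m.
P₂ = ρgψ₂ = 1000 × 9.81 × 55.64 ≈ 546 kPa.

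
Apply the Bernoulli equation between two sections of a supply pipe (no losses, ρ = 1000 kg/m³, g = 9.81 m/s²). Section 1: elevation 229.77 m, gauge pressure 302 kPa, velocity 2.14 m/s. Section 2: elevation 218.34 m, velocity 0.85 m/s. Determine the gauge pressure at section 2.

P₂ ≈ 416 kPa

Pressure head at 1: ψ₁ = P₁/(ρg) = 302×1000 / (1000 × 9.81) = 30.78 m.
Velocity heads: v₁²/2g = 2.14²/19.62 = 0.233 m; v₂²/2g = 0.85²/19.62 = 0.037 m.
Total head H = z₁ + ψ₁ + v₁²/2g = 229.77 + 30.78 + 0.233 = 260.78 m.
ψ₂ = H − z₂ − v₂²/2g = 260.78 − 218.34 − 0.037 = 42.40 m.
P₂ = ρgψ₂ = 1000 × 9.81 × 42.40 ≈ 416 kPa.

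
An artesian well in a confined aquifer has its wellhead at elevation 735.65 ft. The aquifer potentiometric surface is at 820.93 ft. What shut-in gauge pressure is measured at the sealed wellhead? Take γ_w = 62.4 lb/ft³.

Head above the cap: Δh = 820.93 − 735.65 = 85.28 ft.
P = γΔh/144 = 62.4 × 85.28 / 144 = 37.0 psi.

P ≈ 37.0 psi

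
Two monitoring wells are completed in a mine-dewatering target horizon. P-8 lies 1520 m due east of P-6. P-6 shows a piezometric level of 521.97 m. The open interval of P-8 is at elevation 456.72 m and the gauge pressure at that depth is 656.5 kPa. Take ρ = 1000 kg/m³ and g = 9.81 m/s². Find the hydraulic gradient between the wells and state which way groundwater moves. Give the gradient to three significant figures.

i ≈ 0.00110; groundwater flows toward the west

Total head at P-6: h = 521.97 m (water level in the piezometer is the total head).
Pressure head at P-8: ψ = P/(ρg) = 656.5×1000 / (1000 × 9.81) = 66.92 m.
Total head at P-8: h = z + ψ = 456.72 + 66.92 = 523.64 m.
Head difference: h(P-6) − h(P-8) = 521.97 − 523.64 = -1.67 m.
Hydraulic gradient: i = |Δh| / L = 1.67 / 1520 = 0.00110.
Flow is from higher to lower head: from P-8 toward P-6, i.e. toward the west.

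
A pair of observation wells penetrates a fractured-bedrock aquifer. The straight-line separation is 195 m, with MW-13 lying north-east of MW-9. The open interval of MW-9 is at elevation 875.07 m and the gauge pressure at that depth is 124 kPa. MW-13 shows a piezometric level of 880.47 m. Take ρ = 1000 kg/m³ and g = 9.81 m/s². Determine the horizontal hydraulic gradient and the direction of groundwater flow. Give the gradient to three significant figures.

Pressure head at MW-9: ψ = P/(ρg) = 124×1000 / (1000 × 9.81) = 12.64 m.
Total head at MW-9: h = z + ψ = 875.07 + 12.64 = 887.71 m.
Total head at MW-13: h = 880.47 m (water level in the piezometer is the total head).
Head difference: h(MW-9) − h(MW-13) = 887.71 − 880.47 = 7.24 m.
Hydraulic gradient: i = |Δh| / L = 7.24 / 195 = 0.0371.
Flow is from higher to lower head: from MW-9 toward MW-13, i.e. toward the north-east.

i ≈ 0.0371; groundwater flows toward the north-east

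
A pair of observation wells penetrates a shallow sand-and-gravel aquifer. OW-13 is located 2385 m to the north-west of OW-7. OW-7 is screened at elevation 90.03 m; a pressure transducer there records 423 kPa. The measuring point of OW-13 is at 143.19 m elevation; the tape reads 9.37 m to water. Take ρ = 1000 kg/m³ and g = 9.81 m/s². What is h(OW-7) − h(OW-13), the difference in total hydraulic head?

Δh ≈ -0.67 m

Pressure head at OW-7: ψ = P/(ρg) = 423×1000 / (1000 × 9.81) = 43.12 m.
Total head at OW-7: h = z + ψ = 90.03 + 43.12 = 133.15 m.
Total head at OW-13: h = 143.19 − 9.37 = 133.82 m.
Head difference: h(OW-7) − h(OW-13) = 133.15 − 133.82 = -0.67 m.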